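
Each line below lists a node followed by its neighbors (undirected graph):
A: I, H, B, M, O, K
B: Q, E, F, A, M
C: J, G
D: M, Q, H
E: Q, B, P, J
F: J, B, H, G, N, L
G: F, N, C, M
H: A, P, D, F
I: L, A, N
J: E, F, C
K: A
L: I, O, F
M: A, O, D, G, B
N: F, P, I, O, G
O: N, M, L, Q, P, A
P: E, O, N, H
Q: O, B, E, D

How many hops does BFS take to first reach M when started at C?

Level 0: C
Level 1: G, J
Level 2: E, F, M, N
Level 3: A, B, D, H, I, L, O, P, Q
Level 4: K
M first appears at level 2.

2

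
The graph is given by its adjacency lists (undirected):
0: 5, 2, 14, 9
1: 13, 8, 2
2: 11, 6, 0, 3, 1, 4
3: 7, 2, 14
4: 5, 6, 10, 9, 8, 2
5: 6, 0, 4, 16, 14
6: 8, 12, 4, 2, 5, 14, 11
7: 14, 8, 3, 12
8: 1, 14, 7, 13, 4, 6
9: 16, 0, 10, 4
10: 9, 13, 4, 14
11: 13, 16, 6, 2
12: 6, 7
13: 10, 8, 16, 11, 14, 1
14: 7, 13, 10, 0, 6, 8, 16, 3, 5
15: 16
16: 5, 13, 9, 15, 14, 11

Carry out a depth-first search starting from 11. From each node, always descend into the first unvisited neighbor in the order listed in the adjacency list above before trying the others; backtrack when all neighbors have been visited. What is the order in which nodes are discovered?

Visit 11
11 → 13
13 → 10
10 → 9
9 → 16
16 → 5
5 → 6
6 → 8
8 → 1
1 → 2
2 → 0
0 → 14
14 → 7
7 → 3
7 → 12
2 → 4
16 → 15

11, 13, 10, 9, 16, 5, 6, 8, 1, 2, 0, 14, 7, 3, 12, 4, 15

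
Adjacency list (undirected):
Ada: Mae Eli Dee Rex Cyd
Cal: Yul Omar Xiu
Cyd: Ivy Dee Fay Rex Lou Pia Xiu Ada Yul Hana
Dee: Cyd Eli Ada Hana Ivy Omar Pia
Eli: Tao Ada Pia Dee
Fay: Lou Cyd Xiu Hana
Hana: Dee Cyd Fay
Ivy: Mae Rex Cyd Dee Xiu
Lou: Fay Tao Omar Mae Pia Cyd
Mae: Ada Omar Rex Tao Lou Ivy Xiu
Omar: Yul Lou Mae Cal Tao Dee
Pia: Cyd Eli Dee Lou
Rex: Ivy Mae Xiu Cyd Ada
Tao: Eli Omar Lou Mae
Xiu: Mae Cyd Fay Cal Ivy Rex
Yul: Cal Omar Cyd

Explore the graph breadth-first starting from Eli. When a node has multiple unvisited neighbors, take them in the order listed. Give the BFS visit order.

Eli Tao Ada Pia Dee Omar Lou Mae Rex Cyd Hana Ivy Yul Cal Fay Xiu

Visit Eli; enqueue Tao, Ada, Pia, Dee → queue [Tao, Ada, Pia, Dee]
Visit Tao; enqueue Omar, Lou, Mae → queue [Ada, Pia, Dee, Omar, Lou, Mae]
Visit Ada; enqueue Rex, Cyd → queue [Pia, Dee, Omar, Lou, Mae, Rex, Cyd]
Visit Pia → queue [Dee, Omar, Lou, Mae, Rex, Cyd]
Visit Dee; enqueue Hana, Ivy → queue [Omar, Lou, Mae, Rex, Cyd, Hana, Ivy]
Visit Omar; enqueue Yul, Cal → queue [Lou, Mae, Rex, Cyd, Hana, Ivy, Yul, Cal]
Visit Lou; enqueue Fay → queue [Mae, Rex, Cyd, Hana, Ivy, Yul, Cal, Fay]
Visit Mae; enqueue Xiu → queue [Rex, Cyd, Hana, Ivy, Yul, Cal, Fay, Xiu]
Visit Rex → queue [Cyd, Hana, Ivy, Yul, Cal, Fay, Xiu]
Visit Cyd → queue [Hana, Ivy, Yul, Cal, Fay, Xiu]
Visit Hana → queue [Ivy, Yul, Cal, Fay, Xiu]
Visit Ivy → queue [Yul, Cal, Fay, Xiu]
Visit Yul → queue [Cal, Fay, Xiu]
Visit Cal → queue [Fay, Xiu]
Visit Fay → queue [Xiu]
Visit Xiu → queue []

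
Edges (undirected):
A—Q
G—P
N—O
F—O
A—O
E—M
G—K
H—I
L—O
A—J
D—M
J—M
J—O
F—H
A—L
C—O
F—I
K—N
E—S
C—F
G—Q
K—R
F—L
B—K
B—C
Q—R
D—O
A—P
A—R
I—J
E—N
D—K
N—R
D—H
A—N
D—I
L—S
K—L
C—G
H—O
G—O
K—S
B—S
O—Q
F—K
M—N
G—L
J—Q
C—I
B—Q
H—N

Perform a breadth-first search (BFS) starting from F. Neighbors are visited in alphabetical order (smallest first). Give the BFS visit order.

F, C, H, I, K, L, O, B, G, D, N, J, R, S, A, Q, P, M, E

Visit F; enqueue C, H, I, K, L, O → queue [C, H, I, K, L, O]
Visit C; enqueue B, G → queue [H, I, K, L, O, B, G]
Visit H; enqueue D, N → queue [I, K, L, O, B, G, D, N]
Visit I; enqueue J → queue [K, L, O, B, G, D, N, J]
Visit K; enqueue R, S → queue [L, O, B, G, D, N, J, R, S]
Visit L; enqueue A → queue [O, B, G, D, N, J, R, S, A]
Visit O; enqueue Q → queue [B, G, D, N, J, R, S, A, Q]
Visit B → queue [G, D, N, J, R, S, A, Q]
Visit G; enqueue P → queue [D, N, J, R, S, A, Q, P]
Visit D; enqueue M → queue [N, J, R, S, A, Q, P, M]
Visit N; enqueue E → queue [J, R, S, A, Q, P, M, E]
Visit J → queue [R, S, A, Q, P, M, E]
Visit R → queue [S, A, Q, P, M, E]
Visit S → queue [A, Q, P, M, E]
Visit A → queue [Q, P, M, E]
Visit Q → queue [P, M, E]
Visit P → queue [M, E]
Visit M → queue [E]
Visit E → queue []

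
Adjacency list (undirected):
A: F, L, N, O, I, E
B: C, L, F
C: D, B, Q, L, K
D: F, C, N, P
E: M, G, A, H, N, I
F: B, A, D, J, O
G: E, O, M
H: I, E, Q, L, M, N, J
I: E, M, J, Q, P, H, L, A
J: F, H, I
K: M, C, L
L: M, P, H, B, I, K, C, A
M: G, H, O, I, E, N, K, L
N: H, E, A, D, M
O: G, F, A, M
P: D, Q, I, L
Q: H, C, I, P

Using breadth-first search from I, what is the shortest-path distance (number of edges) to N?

2

Level 0: I
Level 1: A, E, H, J, L, M, P, Q
Level 2: B, C, D, F, G, K, N, O
N first appears at level 2.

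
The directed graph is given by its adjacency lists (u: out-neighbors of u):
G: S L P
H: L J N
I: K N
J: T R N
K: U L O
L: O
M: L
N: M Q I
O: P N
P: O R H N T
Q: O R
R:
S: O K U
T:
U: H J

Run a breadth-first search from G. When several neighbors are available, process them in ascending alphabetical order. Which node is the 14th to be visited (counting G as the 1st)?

Visit G; enqueue L, P, S → queue [L, P, S]
Visit L; enqueue O → queue [P, S, O]
Visit P; enqueue H, N, R, T → queue [S, O, H, N, R, T]
Visit S; enqueue K, U → queue [O, H, N, R, T, K, U]
Visit O → queue [H, N, R, T, K, U]
Visit H; enqueue J → queue [N, R, T, K, U, J]
Visit N; enqueue I, M, Q → queue [R, T, K, U, J, I, M, Q]
Visit R → queue [T, K, U, J, I, M, Q]
Visit T → queue [K, U, J, I, M, Q]
Visit K → queue [U, J, I, M, Q]
Visit U → queue [J, I, M, Q]
Visit J → queue [I, M, Q]
Visit I → queue [M, Q]
Visit M → queue [Q]
Visit Q → queue []

Visit order: G, L, P, S, O, H, N, R, T, K, U, J, I, M, Q

M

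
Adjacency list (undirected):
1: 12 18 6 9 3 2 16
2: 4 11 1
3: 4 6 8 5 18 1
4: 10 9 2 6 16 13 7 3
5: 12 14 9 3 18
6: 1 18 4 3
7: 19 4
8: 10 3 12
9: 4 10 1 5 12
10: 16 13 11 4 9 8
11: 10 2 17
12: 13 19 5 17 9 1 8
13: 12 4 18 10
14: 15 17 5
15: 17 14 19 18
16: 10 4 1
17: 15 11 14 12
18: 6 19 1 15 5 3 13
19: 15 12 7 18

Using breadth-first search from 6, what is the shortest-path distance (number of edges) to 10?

2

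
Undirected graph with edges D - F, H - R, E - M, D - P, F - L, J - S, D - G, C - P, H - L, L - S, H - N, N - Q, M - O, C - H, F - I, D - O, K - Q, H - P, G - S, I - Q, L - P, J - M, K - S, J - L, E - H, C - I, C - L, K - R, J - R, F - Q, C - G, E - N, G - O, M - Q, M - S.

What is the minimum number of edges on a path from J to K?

2

Level 0: J
Level 1: L, M, R, S
Level 2: C, E, F, G, H, K, O, P, Q
Level 3: D, I, N
K first appears at level 2.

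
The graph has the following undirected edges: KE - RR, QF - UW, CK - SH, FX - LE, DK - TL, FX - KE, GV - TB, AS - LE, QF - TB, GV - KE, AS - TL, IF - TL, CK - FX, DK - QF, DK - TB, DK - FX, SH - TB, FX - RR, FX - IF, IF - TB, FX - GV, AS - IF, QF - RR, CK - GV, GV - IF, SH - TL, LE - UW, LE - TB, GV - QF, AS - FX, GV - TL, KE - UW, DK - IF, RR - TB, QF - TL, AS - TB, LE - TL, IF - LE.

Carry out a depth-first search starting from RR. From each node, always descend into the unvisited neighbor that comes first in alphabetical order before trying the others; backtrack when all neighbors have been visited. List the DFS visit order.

Visit RR
RR → FX
FX → AS
AS → IF
IF → DK
DK → QF
QF → GV
GV → CK
CK → SH
SH → TB
TB → LE
LE → TL
LE → UW
UW → KE

RR FX AS IF DK QF GV CK SH TB LE TL UW KE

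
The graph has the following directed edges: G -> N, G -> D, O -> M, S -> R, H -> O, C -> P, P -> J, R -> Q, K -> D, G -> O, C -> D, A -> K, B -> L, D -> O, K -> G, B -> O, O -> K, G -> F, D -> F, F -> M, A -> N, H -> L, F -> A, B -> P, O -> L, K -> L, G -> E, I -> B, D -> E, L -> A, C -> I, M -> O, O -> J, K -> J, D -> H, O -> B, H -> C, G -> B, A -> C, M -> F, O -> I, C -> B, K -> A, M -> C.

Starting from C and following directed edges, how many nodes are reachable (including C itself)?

16

BFS from C visits: C, P, I, D, B, J, O, H, F, E, L, M, K, A, G, N
Reachable nodes: 16 of 19 total.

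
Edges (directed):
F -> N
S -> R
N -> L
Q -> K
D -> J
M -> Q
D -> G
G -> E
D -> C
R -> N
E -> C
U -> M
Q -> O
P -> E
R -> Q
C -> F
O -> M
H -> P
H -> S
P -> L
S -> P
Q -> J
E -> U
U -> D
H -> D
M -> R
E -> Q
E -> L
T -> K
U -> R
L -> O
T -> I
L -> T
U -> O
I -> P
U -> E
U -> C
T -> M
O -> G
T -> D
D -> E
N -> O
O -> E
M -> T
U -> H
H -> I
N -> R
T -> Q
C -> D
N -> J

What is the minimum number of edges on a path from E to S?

3

Level 0: E
Level 1: C, L, Q, U
Level 2: D, F, H, J, K, M, O, R, T
Level 3: G, I, N, P, S
S first appears at level 3.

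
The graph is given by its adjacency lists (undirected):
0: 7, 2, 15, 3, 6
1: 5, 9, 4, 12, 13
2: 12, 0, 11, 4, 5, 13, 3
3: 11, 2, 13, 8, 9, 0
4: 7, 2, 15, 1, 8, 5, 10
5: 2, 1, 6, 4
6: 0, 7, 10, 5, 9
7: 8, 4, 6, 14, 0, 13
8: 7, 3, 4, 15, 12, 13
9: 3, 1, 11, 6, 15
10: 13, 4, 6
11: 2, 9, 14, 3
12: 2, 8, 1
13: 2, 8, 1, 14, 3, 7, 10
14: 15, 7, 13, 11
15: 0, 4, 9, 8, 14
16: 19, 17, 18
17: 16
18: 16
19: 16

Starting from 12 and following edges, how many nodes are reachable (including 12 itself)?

16

BFS from 12 visits: 12, 2, 8, 1, 0, 11, 4, 5, 13, 3, 7, 15, 9, 6, 14, 10
Reachable nodes: 16 of 20 total.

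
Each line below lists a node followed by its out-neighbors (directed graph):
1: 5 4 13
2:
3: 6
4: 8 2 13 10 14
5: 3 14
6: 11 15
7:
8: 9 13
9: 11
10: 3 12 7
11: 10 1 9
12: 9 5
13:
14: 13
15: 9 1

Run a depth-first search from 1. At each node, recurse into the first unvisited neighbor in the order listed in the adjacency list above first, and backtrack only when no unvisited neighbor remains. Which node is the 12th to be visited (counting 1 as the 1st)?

Visit 1
1 → 5
5 → 3
3 → 6
6 → 11
11 → 10
10 → 12
12 → 9
10 → 7
6 → 15
5 → 14
14 → 13
1 → 4
4 → 8
4 → 2

Visit order: 1, 5, 3, 6, 11, 10, 12, 9, 7, 15, 14, 13, 4, 8, 2

13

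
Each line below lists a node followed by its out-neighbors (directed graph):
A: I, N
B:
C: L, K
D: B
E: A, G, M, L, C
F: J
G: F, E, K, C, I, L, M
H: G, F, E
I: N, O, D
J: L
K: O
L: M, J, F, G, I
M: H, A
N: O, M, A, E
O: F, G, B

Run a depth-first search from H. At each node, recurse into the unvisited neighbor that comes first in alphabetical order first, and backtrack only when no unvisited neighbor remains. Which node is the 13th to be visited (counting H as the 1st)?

G

Visit H
H → E
E → A
A → I
I → D
D → B
I → N
N → M
N → O
O → F
F → J
J → L
L → G
G → C
C → K

Visit order: H, E, A, I, D, B, N, M, O, F, J, L, G, C, K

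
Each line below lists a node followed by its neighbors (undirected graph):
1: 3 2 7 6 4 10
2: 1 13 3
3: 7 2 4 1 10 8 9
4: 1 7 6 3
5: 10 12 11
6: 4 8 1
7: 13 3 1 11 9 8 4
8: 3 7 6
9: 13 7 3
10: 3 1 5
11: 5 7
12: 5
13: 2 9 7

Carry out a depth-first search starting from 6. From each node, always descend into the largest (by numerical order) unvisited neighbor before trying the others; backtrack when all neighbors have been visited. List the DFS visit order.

6 8 7 13 9 3 10 5 12 11 1 4 2

Visit 6
6 → 8
8 → 7
7 → 13
13 → 9
9 → 3
3 → 10
10 → 5
5 → 12
5 → 11
10 → 1
1 → 4
1 → 2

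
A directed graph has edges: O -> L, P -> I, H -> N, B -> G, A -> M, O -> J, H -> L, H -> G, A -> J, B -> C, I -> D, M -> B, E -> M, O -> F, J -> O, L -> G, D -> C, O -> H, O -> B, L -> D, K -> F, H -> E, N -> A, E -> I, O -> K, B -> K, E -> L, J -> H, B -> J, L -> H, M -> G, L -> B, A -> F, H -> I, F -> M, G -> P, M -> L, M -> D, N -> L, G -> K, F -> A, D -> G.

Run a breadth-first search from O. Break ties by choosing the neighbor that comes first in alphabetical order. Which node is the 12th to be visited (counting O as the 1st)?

E

Visit O; enqueue B, F, H, J, K, L → queue [B, F, H, J, K, L]
Visit B; enqueue C, G → queue [F, H, J, K, L, C, G]
Visit F; enqueue A, M → queue [H, J, K, L, C, G, A, M]
Visit H; enqueue E, I, N → queue [J, K, L, C, G, A, M, E, I, N]
Visit J → queue [K, L, C, G, A, M, E, I, N]
Visit K → queue [L, C, G, A, M, E, I, N]
Visit L; enqueue D → queue [C, G, A, M, E, I, N, D]
Visit C → queue [G, A, M, E, I, N, D]
Visit G; enqueue P → queue [A, M, E, I, N, D, P]
Visit A → queue [M, E, I, N, D, P]
Visit M → queue [E, I, N, D, P]
Visit E → queue [I, N, D, P]
Visit I → queue [N, D, P]
Visit N → queue [D, P]
Visit D → queue [P]
Visit P → queue []

Visit order: O, B, F, H, J, K, L, C, G, A, M, E, I, N, D, P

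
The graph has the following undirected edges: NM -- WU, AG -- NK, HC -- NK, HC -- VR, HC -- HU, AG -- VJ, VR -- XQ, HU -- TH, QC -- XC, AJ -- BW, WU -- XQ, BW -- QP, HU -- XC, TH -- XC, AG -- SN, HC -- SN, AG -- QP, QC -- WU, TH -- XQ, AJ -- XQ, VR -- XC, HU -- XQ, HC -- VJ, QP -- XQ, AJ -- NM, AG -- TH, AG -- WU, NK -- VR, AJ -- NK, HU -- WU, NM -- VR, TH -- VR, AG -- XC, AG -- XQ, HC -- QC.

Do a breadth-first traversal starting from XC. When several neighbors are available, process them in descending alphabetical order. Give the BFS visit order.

Visit XC; enqueue VR, TH, QC, HU, AG → queue [VR, TH, QC, HU, AG]
Visit VR; enqueue XQ, NM, NK, HC → queue [TH, QC, HU, AG, XQ, NM, NK, HC]
Visit TH → queue [QC, HU, AG, XQ, NM, NK, HC]
Visit QC; enqueue WU → queue [HU, AG, XQ, NM, NK, HC, WU]
Visit HU → queue [AG, XQ, NM, NK, HC, WU]
Visit AG; enqueue VJ, SN, QP → queue [XQ, NM, NK, HC, WU, VJ, SN, QP]
Visit XQ; enqueue AJ → queue [NM, NK, HC, WU, VJ, SN, QP, AJ]
Visit NM → queue [NK, HC, WU, VJ, SN, QP, AJ]
Visit NK → queue [HC, WU, VJ, SN, QP, AJ]
Visit HC → queue [WU, VJ, SN, QP, AJ]
Visit WU → queue [VJ, SN, QP, AJ]
Visit VJ → queue [SN, QP, AJ]
Visit SN → queue [QP, AJ]
Visit QP; enqueue BW → queue [AJ, BW]
Visit AJ → queue [BW]
Visit BW → queue []

XC → VR → TH → QC → HU → AG → XQ → NM → NK → HC → WU → VJ → SN → QP → AJ → BW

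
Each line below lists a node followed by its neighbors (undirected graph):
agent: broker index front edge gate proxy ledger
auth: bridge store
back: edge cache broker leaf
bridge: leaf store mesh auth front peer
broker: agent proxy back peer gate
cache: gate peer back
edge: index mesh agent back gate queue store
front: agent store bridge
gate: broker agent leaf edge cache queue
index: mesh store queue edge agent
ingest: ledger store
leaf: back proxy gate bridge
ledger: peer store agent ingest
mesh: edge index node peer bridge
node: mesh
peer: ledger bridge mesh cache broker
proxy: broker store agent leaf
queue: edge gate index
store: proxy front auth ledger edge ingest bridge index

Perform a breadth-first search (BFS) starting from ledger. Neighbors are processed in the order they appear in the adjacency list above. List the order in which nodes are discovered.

ledger peer store agent ingest bridge mesh cache broker proxy front auth edge index gate leaf node back queue

Visit ledger; enqueue peer, store, agent, ingest → queue [peer, store, agent, ingest]
Visit peer; enqueue bridge, mesh, cache, broker → queue [store, agent, ingest, bridge, mesh, cache, broker]
Visit store; enqueue proxy, front, auth, edge, index → queue [agent, ingest, bridge, mesh, cache, broker, proxy, front, auth, edge, index]
Visit agent; enqueue gate → queue [ingest, bridge, mesh, cache, broker, proxy, front, auth, edge, index, gate]
Visit ingest → queue [bridge, mesh, cache, broker, proxy, front, auth, edge, index, gate]
Visit bridge; enqueue leaf → queue [mesh, cache, broker, proxy, front, auth, edge, index, gate, leaf]
Visit mesh; enqueue node → queue [cache, broker, proxy, front, auth, edge, index, gate, leaf, node]
Visit cache; enqueue back → queue [broker, proxy, front, auth, edge, index, gate, leaf, node, back]
Visit broker → queue [proxy, front, auth, edge, index, gate, leaf, node, back]
Visit proxy → queue [front, auth, edge, index, gate, leaf, node, back]
Visit front → queue [auth, edge, index, gate, leaf, node, back]
Visit auth → queue [edge, index, gate, leaf, node, back]
Visit edge; enqueue queue → queue [index, gate, leaf, node, back, queue]
Visit index → queue [gate, leaf, node, back, queue]
Visit gate → queue [leaf, node, back, queue]
Visit leaf → queue [node, back, queue]
Visit node → queue [back, queue]
Visit back → queue [queue]
Visit queue → queue []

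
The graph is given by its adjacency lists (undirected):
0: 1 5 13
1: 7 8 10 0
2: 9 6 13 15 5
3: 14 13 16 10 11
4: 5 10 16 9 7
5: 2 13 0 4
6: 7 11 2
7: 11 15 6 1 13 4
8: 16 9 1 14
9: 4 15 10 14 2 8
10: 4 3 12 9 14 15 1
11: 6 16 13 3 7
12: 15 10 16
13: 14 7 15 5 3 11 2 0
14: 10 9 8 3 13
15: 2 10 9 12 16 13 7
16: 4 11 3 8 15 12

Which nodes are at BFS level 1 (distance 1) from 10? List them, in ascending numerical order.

1, 3, 4, 9, 12, 14, 15

Level 0: 10
Level 1: 1, 3, 4, 9, 12, 14, 15
Level 2: 0, 2, 5, 7, 8, 11, 13, 16
Level 3: 6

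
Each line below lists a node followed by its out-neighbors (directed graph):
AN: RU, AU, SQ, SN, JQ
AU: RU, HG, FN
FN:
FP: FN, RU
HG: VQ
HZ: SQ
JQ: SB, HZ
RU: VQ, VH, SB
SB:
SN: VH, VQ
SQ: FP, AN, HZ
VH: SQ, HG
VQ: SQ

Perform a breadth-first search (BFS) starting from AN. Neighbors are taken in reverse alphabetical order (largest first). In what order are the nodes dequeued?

Visit AN; enqueue SQ, SN, RU, JQ, AU → queue [SQ, SN, RU, JQ, AU]
Visit SQ; enqueue HZ, FP → queue [SN, RU, JQ, AU, HZ, FP]
Visit SN; enqueue VQ, VH → queue [RU, JQ, AU, HZ, FP, VQ, VH]
Visit RU; enqueue SB → queue [JQ, AU, HZ, FP, VQ, VH, SB]
Visit JQ → queue [AU, HZ, FP, VQ, VH, SB]
Visit AU; enqueue HG, FN → queue [HZ, FP, VQ, VH, SB, HG, FN]
Visit HZ → queue [FP, VQ, VH, SB, HG, FN]
Visit FP → queue [VQ, VH, SB, HG, FN]
Visit VQ → queue [VH, SB, HG, FN]
Visit VH → queue [SB, HG, FN]
Visit SB → queue [HG, FN]
Visit HG → queue [FN]
Visit FN → queue []

AN → SQ → SN → RU → JQ → AU → HZ → FP → VQ → VH → SB → HG → FN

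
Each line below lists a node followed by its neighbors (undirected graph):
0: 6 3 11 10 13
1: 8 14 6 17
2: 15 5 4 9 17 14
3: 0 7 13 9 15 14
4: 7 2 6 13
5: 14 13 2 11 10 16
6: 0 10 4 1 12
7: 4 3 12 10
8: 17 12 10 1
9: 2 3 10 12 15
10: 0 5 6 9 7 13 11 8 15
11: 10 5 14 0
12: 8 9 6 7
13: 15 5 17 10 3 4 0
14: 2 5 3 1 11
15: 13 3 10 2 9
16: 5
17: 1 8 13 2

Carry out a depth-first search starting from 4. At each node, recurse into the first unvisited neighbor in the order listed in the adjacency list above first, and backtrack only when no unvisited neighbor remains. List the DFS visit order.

Visit 4
4 → 7
7 → 3
3 → 0
0 → 6
6 → 10
10 → 5
5 → 14
14 → 2
2 → 15
15 → 13
13 → 17
17 → 1
1 → 8
8 → 12
12 → 9
14 → 11
5 → 16

4 → 7 → 3 → 0 → 6 → 10 → 5 → 14 → 2 → 15 → 13 → 17 → 1 → 8 → 12 → 9 → 11 → 16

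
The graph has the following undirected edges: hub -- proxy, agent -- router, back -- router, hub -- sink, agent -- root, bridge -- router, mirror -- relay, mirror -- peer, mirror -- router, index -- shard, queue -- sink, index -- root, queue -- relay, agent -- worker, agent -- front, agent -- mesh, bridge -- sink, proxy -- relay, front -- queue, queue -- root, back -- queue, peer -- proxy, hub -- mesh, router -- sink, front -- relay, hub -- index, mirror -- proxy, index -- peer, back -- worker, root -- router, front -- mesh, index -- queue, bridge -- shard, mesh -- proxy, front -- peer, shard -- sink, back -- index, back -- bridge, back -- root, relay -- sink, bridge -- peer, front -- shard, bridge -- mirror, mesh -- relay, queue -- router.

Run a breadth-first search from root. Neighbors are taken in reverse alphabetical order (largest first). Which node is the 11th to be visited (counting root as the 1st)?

Visit root; enqueue router, queue, index, back, agent → queue [router, queue, index, back, agent]
Visit router; enqueue sink, mirror, bridge → queue [queue, index, back, agent, sink, mirror, bridge]
Visit queue; enqueue relay, front → queue [index, back, agent, sink, mirror, bridge, relay, front]
Visit index; enqueue shard, peer, hub → queue [back, agent, sink, mirror, bridge, relay, front, shard, peer, hub]
Visit back; enqueue worker → queue [agent, sink, mirror, bridge, relay, front, shard, peer, hub, worker]
Visit agent; enqueue mesh → queue [sink, mirror, bridge, relay, front, shard, peer, hub, worker, mesh]
Visit sink → queue [mirror, bridge, relay, front, shard, peer, hub, worker, mesh]
Visit mirror; enqueue proxy → queue [bridge, relay, front, shard, peer, hub, worker, mesh, proxy]
Visit bridge → queue [relay, front, shard, peer, hub, worker, mesh, proxy]
Visit relay → queue [front, shard, peer, hub, worker, mesh, proxy]
Visit front → queue [shard, peer, hub, worker, mesh, proxy]
Visit shard → queue [peer, hub, worker, mesh, proxy]
Visit peer → queue [hub, worker, mesh, proxy]
Visit hub → queue [worker, mesh, proxy]
Visit worker → queue [mesh, proxy]
Visit mesh → queue [proxy]
Visit proxy → queue []

Visit order: root, router, queue, index, back, agent, sink, mirror, bridge, relay, front, shard, peer, hub, worker, mesh, proxy

front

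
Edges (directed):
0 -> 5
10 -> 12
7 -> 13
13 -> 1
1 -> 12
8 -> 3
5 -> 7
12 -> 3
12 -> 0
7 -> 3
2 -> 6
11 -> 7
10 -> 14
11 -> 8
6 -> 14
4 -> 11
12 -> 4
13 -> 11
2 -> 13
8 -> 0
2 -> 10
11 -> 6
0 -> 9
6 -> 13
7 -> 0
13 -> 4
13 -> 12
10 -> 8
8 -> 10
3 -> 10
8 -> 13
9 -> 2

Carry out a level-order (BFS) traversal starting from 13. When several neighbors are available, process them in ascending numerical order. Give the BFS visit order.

Visit 13; enqueue 1, 4, 11, 12 → queue [1, 4, 11, 12]
Visit 1 → queue [4, 11, 12]
Visit 4 → queue [11, 12]
Visit 11; enqueue 6, 7, 8 → queue [12, 6, 7, 8]
Visit 12; enqueue 0, 3 → queue [6, 7, 8, 0, 3]
Visit 6; enqueue 14 → queue [7, 8, 0, 3, 14]
Visit 7 → queue [8, 0, 3, 14]
Visit 8; enqueue 10 → queue [0, 3, 14, 10]
Visit 0; enqueue 5, 9 → queue [3, 14, 10, 5, 9]
Visit 3 → queue [14, 10, 5, 9]
Visit 14 → queue [10, 5, 9]
Visit 10 → queue [5, 9]
Visit 5 → queue [9]
Visit 9; enqueue 2 → queue [2]
Visit 2 → queue []

13, 1, 4, 11, 12, 6, 7, 8, 0, 3, 14, 10, 5, 9, 2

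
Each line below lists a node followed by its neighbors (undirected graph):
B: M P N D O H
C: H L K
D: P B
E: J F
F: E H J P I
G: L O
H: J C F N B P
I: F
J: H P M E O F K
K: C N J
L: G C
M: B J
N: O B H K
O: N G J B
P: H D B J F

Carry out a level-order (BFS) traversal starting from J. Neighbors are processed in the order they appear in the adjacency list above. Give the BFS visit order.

J, H, P, M, E, O, F, K, C, N, B, D, G, I, L

Visit J; enqueue H, P, M, E, O, F, K → queue [H, P, M, E, O, F, K]
Visit H; enqueue C, N, B → queue [P, M, E, O, F, K, C, N, B]
Visit P; enqueue D → queue [M, E, O, F, K, C, N, B, D]
Visit M → queue [E, O, F, K, C, N, B, D]
Visit E → queue [O, F, K, C, N, B, D]
Visit O; enqueue G → queue [F, K, C, N, B, D, G]
Visit F; enqueue I → queue [K, C, N, B, D, G, I]
Visit K → queue [C, N, B, D, G, I]
Visit C; enqueue L → queue [N, B, D, G, I, L]
Visit N → queue [B, D, G, I, L]
Visit B → queue [D, G, I, L]
Visit D → queue [G, I, L]
Visit G → queue [I, L]
Visit I → queue [L]
Visit L → queue []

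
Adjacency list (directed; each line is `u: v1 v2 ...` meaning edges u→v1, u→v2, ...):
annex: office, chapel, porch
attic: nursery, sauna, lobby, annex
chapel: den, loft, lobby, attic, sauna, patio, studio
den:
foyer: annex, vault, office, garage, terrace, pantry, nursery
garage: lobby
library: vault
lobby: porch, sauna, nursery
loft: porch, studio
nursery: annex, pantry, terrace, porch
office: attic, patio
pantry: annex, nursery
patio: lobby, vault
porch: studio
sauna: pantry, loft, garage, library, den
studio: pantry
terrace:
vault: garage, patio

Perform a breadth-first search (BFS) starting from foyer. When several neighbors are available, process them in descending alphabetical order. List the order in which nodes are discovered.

foyer, vault, terrace, pantry, office, nursery, garage, annex, patio, attic, porch, lobby, chapel, sauna, studio, loft, den, library

Visit foyer; enqueue vault, terrace, pantry, office, nursery, garage, annex → queue [vault, terrace, pantry, office, nursery, garage, annex]
Visit vault; enqueue patio → queue [terrace, pantry, office, nursery, garage, annex, patio]
Visit terrace → queue [pantry, office, nursery, garage, annex, patio]
Visit pantry → queue [office, nursery, garage, annex, patio]
Visit office; enqueue attic → queue [nursery, garage, annex, patio, attic]
Visit nursery; enqueue porch → queue [garage, annex, patio, attic, porch]
Visit garage; enqueue lobby → queue [annex, patio, attic, porch, lobby]
Visit annex; enqueue chapel → queue [patio, attic, porch, lobby, chapel]
Visit patio → queue [attic, porch, lobby, chapel]
Visit attic; enqueue sauna → queue [porch, lobby, chapel, sauna]
Visit porch; enqueue studio → queue [lobby, chapel, sauna, studio]
Visit lobby → queue [chapel, sauna, studio]
Visit chapel; enqueue loft, den → queue [sauna, studio, loft, den]
Visit sauna; enqueue library → queue [studio, loft, den, library]
Visit studio → queue [loft, den, library]
Visit loft → queue [den, library]
Visit den → queue [library]
Visit library → queue []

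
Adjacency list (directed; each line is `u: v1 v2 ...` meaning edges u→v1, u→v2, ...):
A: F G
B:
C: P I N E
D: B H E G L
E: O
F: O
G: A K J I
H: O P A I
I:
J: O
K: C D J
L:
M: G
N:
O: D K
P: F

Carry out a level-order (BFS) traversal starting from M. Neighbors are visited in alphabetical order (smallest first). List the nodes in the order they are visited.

M -> G -> A -> I -> J -> K -> F -> O -> C -> D -> E -> N -> P -> B -> H -> L

Visit M; enqueue G → queue [G]
Visit G; enqueue A, I, J, K → queue [A, I, J, K]
Visit A; enqueue F → queue [I, J, K, F]
Visit I → queue [J, K, F]
Visit J; enqueue O → queue [K, F, O]
Visit K; enqueue C, D → queue [F, O, C, D]
Visit F → queue [O, C, D]
Visit O → queue [C, D]
Visit C; enqueue E, N, P → queue [D, E, N, P]
Visit D; enqueue B, H, L → queue [E, N, P, B, H, L]
Visit E → queue [N, P, B, H, L]
Visit N → queue [P, B, H, L]
Visit P → queue [B, H, L]
Visit B → queue [H, L]
Visit H → queue [L]
Visit L → queue []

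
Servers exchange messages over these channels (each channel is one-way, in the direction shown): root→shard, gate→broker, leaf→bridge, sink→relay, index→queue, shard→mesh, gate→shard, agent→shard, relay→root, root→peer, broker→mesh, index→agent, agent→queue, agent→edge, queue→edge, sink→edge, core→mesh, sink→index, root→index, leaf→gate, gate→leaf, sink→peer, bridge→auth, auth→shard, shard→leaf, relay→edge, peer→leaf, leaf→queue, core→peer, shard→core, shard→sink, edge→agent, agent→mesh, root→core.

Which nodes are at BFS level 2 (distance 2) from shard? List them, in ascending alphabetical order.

bridge, edge, gate, index, peer, queue, relay

Level 0: shard
Level 1: core, leaf, mesh, sink
Level 2: bridge, edge, gate, index, peer, queue, relay
Level 3: agent, auth, broker, root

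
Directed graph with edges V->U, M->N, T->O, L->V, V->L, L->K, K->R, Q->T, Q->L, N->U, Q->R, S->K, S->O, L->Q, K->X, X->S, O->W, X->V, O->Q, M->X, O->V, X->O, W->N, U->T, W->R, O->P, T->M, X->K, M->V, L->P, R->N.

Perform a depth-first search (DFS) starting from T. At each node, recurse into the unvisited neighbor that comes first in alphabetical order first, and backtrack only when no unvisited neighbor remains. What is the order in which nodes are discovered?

Visit T
T → M
M → N
N → U
M → V
V → L
L → K
K → R
K → X
X → O
O → P
O → Q
O → W
X → S

T -> M -> N -> U -> V -> L -> K -> R -> X -> O -> P -> Q -> W -> S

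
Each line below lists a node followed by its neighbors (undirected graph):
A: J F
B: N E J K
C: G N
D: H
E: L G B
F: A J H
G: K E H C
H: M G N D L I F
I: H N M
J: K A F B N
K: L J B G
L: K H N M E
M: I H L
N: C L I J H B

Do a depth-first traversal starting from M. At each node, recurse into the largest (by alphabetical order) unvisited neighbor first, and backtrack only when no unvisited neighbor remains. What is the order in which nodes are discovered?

Visit M
M → L
L → N
N → J
J → K
K → G
G → H
H → I
H → F
F → A
H → D
G → E
E → B
G → C

M, L, N, J, K, G, H, I, F, A, D, E, B, C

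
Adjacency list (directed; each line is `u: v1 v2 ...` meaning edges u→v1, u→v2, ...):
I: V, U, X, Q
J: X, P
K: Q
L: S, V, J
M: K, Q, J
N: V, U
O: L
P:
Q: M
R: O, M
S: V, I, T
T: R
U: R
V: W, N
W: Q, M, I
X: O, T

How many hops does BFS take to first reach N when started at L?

Level 0: L
Level 1: J, S, V
Level 2: I, N, P, T, W, X
Level 3: M, O, Q, R, U
Level 4: K
N first appears at level 2.

2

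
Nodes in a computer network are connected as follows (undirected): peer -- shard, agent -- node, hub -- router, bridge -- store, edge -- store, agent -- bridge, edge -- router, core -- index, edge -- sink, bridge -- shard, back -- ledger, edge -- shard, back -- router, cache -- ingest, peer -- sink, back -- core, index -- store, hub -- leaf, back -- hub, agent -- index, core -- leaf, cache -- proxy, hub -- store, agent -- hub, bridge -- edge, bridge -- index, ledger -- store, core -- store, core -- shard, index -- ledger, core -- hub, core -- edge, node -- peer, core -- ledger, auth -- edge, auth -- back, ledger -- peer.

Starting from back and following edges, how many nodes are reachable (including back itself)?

16

BFS from back visits: back, router, ledger, hub, core, auth, edge, store, peer, index, leaf, agent, shard, sink, bridge, node
Reachable nodes: 16 of 19 total.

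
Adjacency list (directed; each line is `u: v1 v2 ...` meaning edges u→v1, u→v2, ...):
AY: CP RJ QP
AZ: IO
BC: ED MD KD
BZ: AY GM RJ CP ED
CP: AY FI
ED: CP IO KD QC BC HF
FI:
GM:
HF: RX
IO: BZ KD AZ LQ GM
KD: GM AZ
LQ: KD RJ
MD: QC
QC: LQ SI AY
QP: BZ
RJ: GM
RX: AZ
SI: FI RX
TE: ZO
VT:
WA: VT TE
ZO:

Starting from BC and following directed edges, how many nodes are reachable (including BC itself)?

18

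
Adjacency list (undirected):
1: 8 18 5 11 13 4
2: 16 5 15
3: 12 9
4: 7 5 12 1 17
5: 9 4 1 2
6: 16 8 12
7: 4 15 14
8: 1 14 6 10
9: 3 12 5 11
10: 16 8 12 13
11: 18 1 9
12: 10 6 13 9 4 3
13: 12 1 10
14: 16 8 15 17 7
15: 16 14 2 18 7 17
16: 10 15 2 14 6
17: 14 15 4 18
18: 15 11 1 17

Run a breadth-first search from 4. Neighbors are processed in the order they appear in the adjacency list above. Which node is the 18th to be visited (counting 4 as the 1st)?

16

Visit 4; enqueue 7, 5, 12, 1, 17 → queue [7, 5, 12, 1, 17]
Visit 7; enqueue 15, 14 → queue [5, 12, 1, 17, 15, 14]
Visit 5; enqueue 9, 2 → queue [12, 1, 17, 15, 14, 9, 2]
Visit 12; enqueue 10, 6, 13, 3 → queue [1, 17, 15, 14, 9, 2, 10, 6, 13, 3]
Visit 1; enqueue 8, 18, 11 → queue [17, 15, 14, 9, 2, 10, 6, 13, 3, 8, 18, 11]
Visit 17 → queue [15, 14, 9, 2, 10, 6, 13, 3, 8, 18, 11]
Visit 15; enqueue 16 → queue [14, 9, 2, 10, 6, 13, 3, 8, 18, 11, 16]
Visit 14 → queue [9, 2, 10, 6, 13, 3, 8, 18, 11, 16]
Visit 9 → queue [2, 10, 6, 13, 3, 8, 18, 11, 16]
Visit 2 → queue [10, 6, 13, 3, 8, 18, 11, 16]
Visit 10 → queue [6, 13, 3, 8, 18, 11, 16]
Visit 6 → queue [13, 3, 8, 18, 11, 16]
Visit 13 → queue [3, 8, 18, 11, 16]
Visit 3 → queue [8, 18, 11, 16]
Visit 8 → queue [18, 11, 16]
Visit 18 → queue [11, 16]
Visit 11 → queue [16]
Visit 16 → queue []

Visit order: 4, 7, 5, 12, 1, 17, 15, 14, 9, 2, 10, 6, 13, 3, 8, 18, 11, 16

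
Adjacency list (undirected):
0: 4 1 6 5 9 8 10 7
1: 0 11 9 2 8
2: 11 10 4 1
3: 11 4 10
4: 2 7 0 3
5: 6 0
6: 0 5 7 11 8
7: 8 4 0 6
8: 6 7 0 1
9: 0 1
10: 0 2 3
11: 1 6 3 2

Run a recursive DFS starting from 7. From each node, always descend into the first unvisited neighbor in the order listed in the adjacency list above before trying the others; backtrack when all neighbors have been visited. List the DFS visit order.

Visit 7
7 → 8
8 → 6
6 → 0
0 → 4
4 → 2
2 → 11
11 → 1
1 → 9
11 → 3
3 → 10
0 → 5

7 8 6 0 4 2 11 1 9 3 10 5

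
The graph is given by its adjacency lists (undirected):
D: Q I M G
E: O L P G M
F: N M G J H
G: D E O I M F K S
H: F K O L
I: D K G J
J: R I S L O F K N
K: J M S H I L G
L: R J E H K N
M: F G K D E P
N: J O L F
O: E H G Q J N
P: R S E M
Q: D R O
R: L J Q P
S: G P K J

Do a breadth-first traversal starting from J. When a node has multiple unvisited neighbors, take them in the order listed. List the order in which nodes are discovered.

Visit J; enqueue R, I, S, L, O, F, K, N → queue [R, I, S, L, O, F, K, N]
Visit R; enqueue Q, P → queue [I, S, L, O, F, K, N, Q, P]
Visit I; enqueue D, G → queue [S, L, O, F, K, N, Q, P, D, G]
Visit S → queue [L, O, F, K, N, Q, P, D, G]
Visit L; enqueue E, H → queue [O, F, K, N, Q, P, D, G, E, H]
Visit O → queue [F, K, N, Q, P, D, G, E, H]
Visit F; enqueue M → queue [K, N, Q, P, D, G, E, H, M]
Visit K → queue [N, Q, P, D, G, E, H, M]
Visit N → queue [Q, P, D, G, E, H, M]
Visit Q → queue [P, D, G, E, H, M]
Visit P → queue [D, G, E, H, M]
Visit D → queue [G, E, H, M]
Visit G → queue [E, H, M]
Visit E → queue [H, M]
Visit H → queue [M]
Visit M → queue []

J → R → I → S → L → O → F → K → N → Q → P → D → G → E → H → M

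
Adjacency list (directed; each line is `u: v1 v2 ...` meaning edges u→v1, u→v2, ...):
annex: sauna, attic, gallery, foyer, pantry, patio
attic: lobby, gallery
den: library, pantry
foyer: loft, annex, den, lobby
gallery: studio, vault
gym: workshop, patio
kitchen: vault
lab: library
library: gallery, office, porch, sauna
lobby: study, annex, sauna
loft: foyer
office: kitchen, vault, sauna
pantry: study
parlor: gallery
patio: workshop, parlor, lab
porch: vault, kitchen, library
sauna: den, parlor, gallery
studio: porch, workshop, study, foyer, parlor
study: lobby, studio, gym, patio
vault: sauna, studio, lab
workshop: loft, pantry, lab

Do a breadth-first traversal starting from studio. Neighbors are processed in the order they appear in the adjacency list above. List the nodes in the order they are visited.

studio porch workshop study foyer parlor vault kitchen library loft pantry lab lobby gym patio annex den gallery sauna office attic

Visit studio; enqueue porch, workshop, study, foyer, parlor → queue [porch, workshop, study, foyer, parlor]
Visit porch; enqueue vault, kitchen, library → queue [workshop, study, foyer, parlor, vault, kitchen, library]
Visit workshop; enqueue loft, pantry, lab → queue [study, foyer, parlor, vault, kitchen, library, loft, pantry, lab]
Visit study; enqueue lobby, gym, patio → queue [foyer, parlor, vault, kitchen, library, loft, pantry, lab, lobby, gym, patio]
Visit foyer; enqueue annex, den → queue [parlor, vault, kitchen, library, loft, pantry, lab, lobby, gym, patio, annex, den]
Visit parlor; enqueue gallery → queue [vault, kitchen, library, loft, pantry, lab, lobby, gym, patio, annex, den, gallery]
Visit vault; enqueue sauna → queue [kitchen, library, loft, pantry, lab, lobby, gym, patio, annex, den, gallery, sauna]
Visit kitchen → queue [library, loft, pantry, lab, lobby, gym, patio, annex, den, gallery, sauna]
Visit library; enqueue office → queue [loft, pantry, lab, lobby, gym, patio, annex, den, gallery, sauna, office]
Visit loft → queue [pantry, lab, lobby, gym, patio, annex, den, gallery, sauna, office]
Visit pantry → queue [lab, lobby, gym, patio, annex, den, gallery, sauna, office]
Visit lab → queue [lobby, gym, patio, annex, den, gallery, sauna, office]
Visit lobby → queue [gym, patio, annex, den, gallery, sauna, office]
Visit gym → queue [patio, annex, den, gallery, sauna, office]
Visit patio → queue [annex, den, gallery, sauna, office]
Visit annex; enqueue attic → queue [den, gallery, sauna, office, attic]
Visit den → queue [gallery, sauna, office, attic]
Visit gallery → queue [sauna, office, attic]
Visit sauna → queue [office, attic]
Visit office → queue [attic]
Visit attic → queue []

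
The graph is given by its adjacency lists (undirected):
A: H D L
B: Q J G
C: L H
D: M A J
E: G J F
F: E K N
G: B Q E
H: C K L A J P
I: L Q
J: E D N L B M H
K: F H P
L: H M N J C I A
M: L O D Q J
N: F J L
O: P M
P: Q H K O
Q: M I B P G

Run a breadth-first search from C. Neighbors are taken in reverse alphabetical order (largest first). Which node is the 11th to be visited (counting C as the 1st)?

F

Visit C; enqueue L, H → queue [L, H]
Visit L; enqueue N, M, J, I, A → queue [H, N, M, J, I, A]
Visit H; enqueue P, K → queue [N, M, J, I, A, P, K]
Visit N; enqueue F → queue [M, J, I, A, P, K, F]
Visit M; enqueue Q, O, D → queue [J, I, A, P, K, F, Q, O, D]
Visit J; enqueue E, B → queue [I, A, P, K, F, Q, O, D, E, B]
Visit I → queue [A, P, K, F, Q, O, D, E, B]
Visit A → queue [P, K, F, Q, O, D, E, B]
Visit P → queue [K, F, Q, O, D, E, B]
Visit K → queue [F, Q, O, D, E, B]
Visit F → queue [Q, O, D, E, B]
Visit Q; enqueue G → queue [O, D, E, B, G]
Visit O → queue [D, E, B, G]
Visit D → queue [E, B, G]
Visit E → queue [B, G]
Visit B → queue [G]
Visit G → queue []

Visit order: C, L, H, N, M, J, I, A, P, K, F, Q, O, D, E, B, G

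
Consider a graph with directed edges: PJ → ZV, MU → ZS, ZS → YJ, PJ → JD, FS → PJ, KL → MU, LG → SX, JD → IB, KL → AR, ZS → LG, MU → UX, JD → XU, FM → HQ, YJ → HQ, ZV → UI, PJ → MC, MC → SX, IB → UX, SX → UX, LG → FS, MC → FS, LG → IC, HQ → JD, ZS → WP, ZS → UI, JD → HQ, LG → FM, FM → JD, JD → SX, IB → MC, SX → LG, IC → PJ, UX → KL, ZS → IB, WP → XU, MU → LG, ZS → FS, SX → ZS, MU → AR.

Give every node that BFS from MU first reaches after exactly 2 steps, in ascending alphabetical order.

Level 0: MU
Level 1: AR, LG, UX, ZS
Level 2: FM, FS, IB, IC, KL, SX, UI, WP, YJ
Level 3: HQ, JD, MC, PJ, XU
Level 4: ZV

FM, FS, IB, IC, KL, SX, UI, WP, YJ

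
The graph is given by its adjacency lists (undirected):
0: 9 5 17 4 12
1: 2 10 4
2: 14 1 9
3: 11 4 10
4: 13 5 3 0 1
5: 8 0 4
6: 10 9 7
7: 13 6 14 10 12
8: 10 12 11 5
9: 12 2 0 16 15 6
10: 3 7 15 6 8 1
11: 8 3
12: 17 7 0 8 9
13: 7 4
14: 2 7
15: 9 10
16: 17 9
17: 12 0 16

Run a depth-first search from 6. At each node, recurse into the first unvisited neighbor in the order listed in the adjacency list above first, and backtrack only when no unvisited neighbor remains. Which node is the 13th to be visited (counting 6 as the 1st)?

Visit 6
6 → 10
10 → 3
3 → 11
11 → 8
8 → 12
12 → 17
17 → 0
0 → 9
9 → 2
2 → 14
14 → 7
7 → 13
13 → 4
4 → 5
4 → 1
9 → 16
9 → 15

Visit order: 6, 10, 3, 11, 8, 12, 17, 0, 9, 2, 14, 7, 13, 4, 5, 1, 16, 15

13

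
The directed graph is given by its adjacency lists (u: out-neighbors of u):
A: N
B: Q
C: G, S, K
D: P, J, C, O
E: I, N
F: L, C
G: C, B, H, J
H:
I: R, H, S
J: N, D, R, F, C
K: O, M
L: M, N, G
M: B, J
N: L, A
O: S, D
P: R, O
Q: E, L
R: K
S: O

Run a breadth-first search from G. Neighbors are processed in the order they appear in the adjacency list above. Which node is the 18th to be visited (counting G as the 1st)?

Visit G; enqueue C, B, H, J → queue [C, B, H, J]
Visit C; enqueue S, K → queue [B, H, J, S, K]
Visit B; enqueue Q → queue [H, J, S, K, Q]
Visit H → queue [J, S, K, Q]
Visit J; enqueue N, D, R, F → queue [S, K, Q, N, D, R, F]
Visit S; enqueue O → queue [K, Q, N, D, R, F, O]
Visit K; enqueue M → queue [Q, N, D, R, F, O, M]
Visit Q; enqueue E, L → queue [N, D, R, F, O, M, E, L]
Visit N; enqueue A → queue [D, R, F, O, M, E, L, A]
Visit D; enqueue P → queue [R, F, O, M, E, L, A, P]
Visit R → queue [F, O, M, E, L, A, P]
Visit F → queue [O, M, E, L, A, P]
Visit O → queue [M, E, L, A, P]
Visit M → queue [E, L, A, P]
Visit E; enqueue I → queue [L, A, P, I]
Visit L → queue [A, P, I]
Visit A → queue [P, I]
Visit P → queue [I]
Visit I → queue []

Visit order: G, C, B, H, J, S, K, Q, N, D, R, F, O, M, E, L, A, P, I

P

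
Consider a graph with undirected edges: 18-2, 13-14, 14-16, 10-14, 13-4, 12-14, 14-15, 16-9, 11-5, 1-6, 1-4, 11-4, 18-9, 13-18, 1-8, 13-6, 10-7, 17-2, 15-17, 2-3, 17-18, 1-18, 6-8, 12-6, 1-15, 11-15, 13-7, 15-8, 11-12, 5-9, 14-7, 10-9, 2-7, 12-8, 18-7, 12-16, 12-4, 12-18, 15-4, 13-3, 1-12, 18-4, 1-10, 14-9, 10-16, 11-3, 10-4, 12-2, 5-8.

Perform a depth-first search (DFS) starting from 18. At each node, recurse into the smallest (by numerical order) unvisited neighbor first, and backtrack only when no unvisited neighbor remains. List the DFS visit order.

18, 1, 4, 10, 7, 2, 3, 11, 5, 8, 6, 12, 14, 9, 16, 13, 15, 17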